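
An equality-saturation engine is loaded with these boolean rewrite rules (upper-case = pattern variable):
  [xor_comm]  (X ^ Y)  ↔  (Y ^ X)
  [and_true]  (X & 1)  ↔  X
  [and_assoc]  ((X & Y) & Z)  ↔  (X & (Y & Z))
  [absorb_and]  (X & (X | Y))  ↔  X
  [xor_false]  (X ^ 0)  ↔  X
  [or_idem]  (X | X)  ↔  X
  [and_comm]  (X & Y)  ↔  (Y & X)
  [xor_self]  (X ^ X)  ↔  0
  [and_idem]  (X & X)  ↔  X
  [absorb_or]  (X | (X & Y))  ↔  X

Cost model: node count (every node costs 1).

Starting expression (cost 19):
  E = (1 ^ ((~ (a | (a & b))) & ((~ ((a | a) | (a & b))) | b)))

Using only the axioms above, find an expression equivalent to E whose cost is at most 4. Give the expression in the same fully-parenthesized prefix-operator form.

(1 ^ (~ a))   [cost 4]

1. [or_idem →] (a | a)  →  a;  E = (1 ^ ((~ (a | (a & b))) & ((~ (a | (a & b))) | b)))
2. [absorb_and →] ((~ (a | (a & b))) & ((~ (a | (a & b))) | b))  →  (~ (a | (a & b)));  E = (1 ^ (~ (a | (a & b))))
3. [absorb_or →] (a | (a & b))  →  a;  cost 4 ≤ 4, done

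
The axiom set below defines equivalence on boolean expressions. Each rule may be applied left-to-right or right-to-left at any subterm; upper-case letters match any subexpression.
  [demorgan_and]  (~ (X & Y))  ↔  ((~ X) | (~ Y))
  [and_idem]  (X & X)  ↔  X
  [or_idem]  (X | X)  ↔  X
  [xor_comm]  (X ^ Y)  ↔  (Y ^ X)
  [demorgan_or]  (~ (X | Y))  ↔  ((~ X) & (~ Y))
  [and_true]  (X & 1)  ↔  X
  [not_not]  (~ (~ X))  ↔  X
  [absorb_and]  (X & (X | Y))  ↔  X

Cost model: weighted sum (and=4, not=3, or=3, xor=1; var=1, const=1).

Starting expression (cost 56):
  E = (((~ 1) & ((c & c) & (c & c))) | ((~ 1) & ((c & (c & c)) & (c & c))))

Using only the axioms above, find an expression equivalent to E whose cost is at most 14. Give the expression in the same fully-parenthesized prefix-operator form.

(1) (c & c)  =[and_idem →]=  c    ⊢ (((~ 1) & ((c & c) & (c & c))) | ((~ 1) & ((c & c) & (c & c))))
(2) (((~ 1) & ((c & c) & (c & c))) | ((~ 1) & ((c & c) & (c & c))))  =[or_idem →]=  ((~ 1) & ((c & c) & (c & c)))
(3) ((c & c) & (c & c))  =[and_idem →]=  (c & c)    ⊢ cost 14, within 14

((~ 1) & (c & c))   [cost 14]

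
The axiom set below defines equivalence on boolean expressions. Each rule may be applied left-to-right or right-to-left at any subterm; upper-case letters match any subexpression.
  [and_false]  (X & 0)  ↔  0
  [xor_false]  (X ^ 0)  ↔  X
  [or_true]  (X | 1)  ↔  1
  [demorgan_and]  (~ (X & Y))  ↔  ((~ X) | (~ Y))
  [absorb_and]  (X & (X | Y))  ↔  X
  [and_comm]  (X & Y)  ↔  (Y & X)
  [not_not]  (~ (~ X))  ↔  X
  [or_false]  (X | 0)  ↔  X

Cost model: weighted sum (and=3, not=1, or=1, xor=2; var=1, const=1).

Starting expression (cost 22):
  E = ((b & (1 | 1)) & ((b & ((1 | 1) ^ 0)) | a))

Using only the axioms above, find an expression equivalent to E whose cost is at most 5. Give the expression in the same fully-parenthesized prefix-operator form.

(b & 1)   [cost 5]

(1) ((1 | 1) ^ 0)  =[xor_false →]=  (1 | 1)    ⊢ ((b & (1 | 1)) & ((b & (1 | 1)) | a))
(2) ((b & (1 | 1)) & ((b & (1 | 1)) | a))  =[absorb_and →]=  (b & (1 | 1))
(3) (1 | 1)  =[or_true →]=  1    ⊢ cost 5, within 5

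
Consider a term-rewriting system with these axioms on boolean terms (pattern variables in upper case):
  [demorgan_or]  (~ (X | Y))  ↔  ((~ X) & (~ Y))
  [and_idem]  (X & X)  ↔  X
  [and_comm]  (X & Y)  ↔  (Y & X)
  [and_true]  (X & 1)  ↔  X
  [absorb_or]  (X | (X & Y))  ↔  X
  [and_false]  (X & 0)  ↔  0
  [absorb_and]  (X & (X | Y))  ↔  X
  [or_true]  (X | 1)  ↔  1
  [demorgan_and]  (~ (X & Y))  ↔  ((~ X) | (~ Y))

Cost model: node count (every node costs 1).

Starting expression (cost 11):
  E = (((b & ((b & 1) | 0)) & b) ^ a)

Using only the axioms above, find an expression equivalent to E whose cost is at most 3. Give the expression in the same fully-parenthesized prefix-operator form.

step 1: and_true (→) rewrites (b & 1) into b, now (((b & (b | 0)) & b) ^ a)
step 2: absorb_and (→) rewrites (b & (b | 0)) into b, now ((b & b) ^ a)
step 3: and_idem (→) rewrites (b & b) into b, reaching cost 3 (bound 3)

(b ^ a)   [cost 3]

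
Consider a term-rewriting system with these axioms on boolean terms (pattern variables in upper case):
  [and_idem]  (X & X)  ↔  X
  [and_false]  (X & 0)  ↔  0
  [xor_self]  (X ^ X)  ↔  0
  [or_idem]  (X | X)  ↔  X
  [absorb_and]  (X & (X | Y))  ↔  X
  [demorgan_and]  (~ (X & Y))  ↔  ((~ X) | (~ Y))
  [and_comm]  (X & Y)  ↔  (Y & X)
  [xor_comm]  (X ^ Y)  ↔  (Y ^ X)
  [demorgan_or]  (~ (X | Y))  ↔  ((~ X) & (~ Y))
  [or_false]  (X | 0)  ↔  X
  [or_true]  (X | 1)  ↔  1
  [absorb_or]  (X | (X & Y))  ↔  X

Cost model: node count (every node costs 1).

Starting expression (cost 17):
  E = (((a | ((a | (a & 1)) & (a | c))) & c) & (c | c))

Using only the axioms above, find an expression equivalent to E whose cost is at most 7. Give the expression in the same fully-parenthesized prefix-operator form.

((a & c) & (c | c))   [cost 7]

step 1: absorb_or (→) rewrites (a | (a & 1)) into a, now (((a | (a & (a | c))) & c) & (c | c))
step 2: absorb_and (→) rewrites (a & (a | c)) into a, now (((a | a) & c) & (c | c))
step 3: or_idem (→) rewrites (a | a) into a, reaching cost 7 (bound 7)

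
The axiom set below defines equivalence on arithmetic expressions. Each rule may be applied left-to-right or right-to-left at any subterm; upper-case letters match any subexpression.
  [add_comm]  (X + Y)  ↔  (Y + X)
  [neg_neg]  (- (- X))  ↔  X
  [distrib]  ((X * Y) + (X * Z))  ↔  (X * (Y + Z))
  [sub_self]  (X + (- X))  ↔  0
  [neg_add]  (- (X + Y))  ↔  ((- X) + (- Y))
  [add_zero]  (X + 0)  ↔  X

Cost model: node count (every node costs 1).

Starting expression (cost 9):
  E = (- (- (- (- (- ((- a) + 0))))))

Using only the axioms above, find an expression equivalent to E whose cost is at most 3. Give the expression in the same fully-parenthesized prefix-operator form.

1. [add_zero →] ((- a) + 0)  →  (- a);  E = (- (- (- (- (- (- a))))))
2. [neg_neg →] (- (- (- (- (- (- a))))))  →  (- (- (- (- a))))
3. [neg_neg →] (- (- a))  →  a;  cost 3 ≤ 3, done

(- (- a))   [cost 3]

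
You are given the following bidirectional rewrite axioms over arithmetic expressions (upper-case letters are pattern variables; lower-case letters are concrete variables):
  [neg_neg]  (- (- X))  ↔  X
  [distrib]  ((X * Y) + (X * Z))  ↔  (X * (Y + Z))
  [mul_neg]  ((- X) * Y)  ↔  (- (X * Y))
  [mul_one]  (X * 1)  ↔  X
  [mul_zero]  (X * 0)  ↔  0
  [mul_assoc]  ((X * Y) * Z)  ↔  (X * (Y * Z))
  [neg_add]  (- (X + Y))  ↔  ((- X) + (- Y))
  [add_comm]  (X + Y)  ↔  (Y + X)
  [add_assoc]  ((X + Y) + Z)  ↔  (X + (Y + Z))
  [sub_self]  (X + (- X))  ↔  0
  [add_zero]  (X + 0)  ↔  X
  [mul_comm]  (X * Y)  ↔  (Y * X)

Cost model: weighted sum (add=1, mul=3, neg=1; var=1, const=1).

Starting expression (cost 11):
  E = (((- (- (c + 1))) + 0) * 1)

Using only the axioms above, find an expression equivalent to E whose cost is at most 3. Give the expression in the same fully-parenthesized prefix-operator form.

(c + 1)   [cost 3]

1. [mul_one →] (((- (- (c + 1))) + 0) * 1)  →  ((- (- (c + 1))) + 0)
2. [add_zero →] ((- (- (c + 1))) + 0)  →  (- (- (c + 1)))
3. [neg_neg →] (- (- (c + 1)))  →  (c + 1);  cost 3 ≤ 3, done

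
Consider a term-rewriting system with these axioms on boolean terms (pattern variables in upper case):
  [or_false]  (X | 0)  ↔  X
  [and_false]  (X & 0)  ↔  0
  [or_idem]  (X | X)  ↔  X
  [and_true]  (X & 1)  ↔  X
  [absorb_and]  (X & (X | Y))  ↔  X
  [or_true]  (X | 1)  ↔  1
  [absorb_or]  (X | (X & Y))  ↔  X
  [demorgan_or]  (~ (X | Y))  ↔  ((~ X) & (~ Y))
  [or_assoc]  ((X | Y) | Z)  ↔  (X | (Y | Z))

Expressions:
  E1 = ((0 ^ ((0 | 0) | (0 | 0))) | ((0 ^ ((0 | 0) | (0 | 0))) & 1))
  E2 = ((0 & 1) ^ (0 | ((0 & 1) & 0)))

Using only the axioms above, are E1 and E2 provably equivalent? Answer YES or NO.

YES

step 1: absorb_or (→) rewrites ((0 ^ ((0 | 0) | (0 | 0))) | ((0 ^ ((0 | 0) | (0 | 0))) & 1)) into (0 ^ ((0 | 0) | (0 | 0)))
step 2: or_false (→) rewrites (0 | 0) into 0, now (0 ^ ((0 | 0) | 0))
step 3: or_false (→) rewrites (0 | 0) into 0, now (0 ^ (0 | 0))
step 4: or_false (→) rewrites (0 | 0) into 0, now (0 ^ 0)
step 5: and_true (←) rewrites 0 into (0 & 1), now ((0 & 1) ^ 0)
step 6: absorb_or (←) rewrites 0 into (0 | (0 & 0)), now ((0 & 1) ^ (0 | (0 & 0)))
step 7: and_true (←) rewrites 0 into (0 & 1), which is E2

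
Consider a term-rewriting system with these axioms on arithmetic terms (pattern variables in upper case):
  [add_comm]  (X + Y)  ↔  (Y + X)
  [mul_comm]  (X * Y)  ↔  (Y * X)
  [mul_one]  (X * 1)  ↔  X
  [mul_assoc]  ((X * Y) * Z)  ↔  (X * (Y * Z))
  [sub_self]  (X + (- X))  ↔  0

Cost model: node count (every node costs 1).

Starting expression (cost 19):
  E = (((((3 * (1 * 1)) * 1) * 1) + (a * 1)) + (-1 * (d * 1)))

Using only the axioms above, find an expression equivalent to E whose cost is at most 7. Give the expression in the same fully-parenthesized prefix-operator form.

1. [mul_one →] (1 * 1)  →  1;  E = (((((3 * 1) * 1) * 1) + (a * 1)) + (-1 * (d * 1)))
2. [mul_one →] ((3 * 1) * 1)  →  (3 * 1);  E = ((((3 * 1) * 1) + (a * 1)) + (-1 * (d * 1)))
3. [mul_one →] (d * 1)  →  d;  E = ((((3 * 1) * 1) + (a * 1)) + (-1 * d))
4. [mul_one →] (3 * 1)  →  3;  E = (((3 * 1) + (a * 1)) + (-1 * d))
5. [mul_one →] (3 * 1)  →  3;  E = ((3 + (a * 1)) + (-1 * d))
6. [mul_one →] (a * 1)  →  a;  cost 7 ≤ 7, done

((3 + a) + (-1 * d))   [cost 7]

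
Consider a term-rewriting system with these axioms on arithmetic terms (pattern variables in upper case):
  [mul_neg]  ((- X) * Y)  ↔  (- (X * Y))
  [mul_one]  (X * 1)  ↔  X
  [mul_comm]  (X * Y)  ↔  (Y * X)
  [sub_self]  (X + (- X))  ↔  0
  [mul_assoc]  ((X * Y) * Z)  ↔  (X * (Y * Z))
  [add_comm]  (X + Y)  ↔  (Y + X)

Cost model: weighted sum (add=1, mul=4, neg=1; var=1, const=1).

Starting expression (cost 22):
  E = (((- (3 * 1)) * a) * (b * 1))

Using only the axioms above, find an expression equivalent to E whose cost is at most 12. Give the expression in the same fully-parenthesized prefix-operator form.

step 1: mul_one (→) rewrites (3 * 1) into 3, now (((- 3) * a) * (b * 1))
step 2: mul_assoc (→) rewrites (((- 3) * a) * (b * 1)) into ((- 3) * (a * (b * 1)))
step 3: mul_one (→) rewrites (b * 1) into b, reaching cost 12 (bound 12)

((- 3) * (a * b))   [cost 12]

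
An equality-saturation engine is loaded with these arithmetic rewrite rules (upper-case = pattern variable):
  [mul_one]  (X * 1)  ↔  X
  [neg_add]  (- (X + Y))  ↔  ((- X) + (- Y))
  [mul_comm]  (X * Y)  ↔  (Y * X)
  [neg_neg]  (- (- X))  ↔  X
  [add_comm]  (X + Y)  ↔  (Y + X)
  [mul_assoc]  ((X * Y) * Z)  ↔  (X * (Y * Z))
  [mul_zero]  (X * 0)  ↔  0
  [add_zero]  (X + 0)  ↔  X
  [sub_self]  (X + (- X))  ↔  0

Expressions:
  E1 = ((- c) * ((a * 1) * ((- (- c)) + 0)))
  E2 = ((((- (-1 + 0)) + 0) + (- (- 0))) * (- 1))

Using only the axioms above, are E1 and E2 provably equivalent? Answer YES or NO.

NO

All listed rules preserve value, hence provable equivalence implies equal values everywhere; look for a separating assignment.
a=0, c=0 gives E1 ↦ 0, E2 ↦ -1; values differ ⇒ not provably equivalent.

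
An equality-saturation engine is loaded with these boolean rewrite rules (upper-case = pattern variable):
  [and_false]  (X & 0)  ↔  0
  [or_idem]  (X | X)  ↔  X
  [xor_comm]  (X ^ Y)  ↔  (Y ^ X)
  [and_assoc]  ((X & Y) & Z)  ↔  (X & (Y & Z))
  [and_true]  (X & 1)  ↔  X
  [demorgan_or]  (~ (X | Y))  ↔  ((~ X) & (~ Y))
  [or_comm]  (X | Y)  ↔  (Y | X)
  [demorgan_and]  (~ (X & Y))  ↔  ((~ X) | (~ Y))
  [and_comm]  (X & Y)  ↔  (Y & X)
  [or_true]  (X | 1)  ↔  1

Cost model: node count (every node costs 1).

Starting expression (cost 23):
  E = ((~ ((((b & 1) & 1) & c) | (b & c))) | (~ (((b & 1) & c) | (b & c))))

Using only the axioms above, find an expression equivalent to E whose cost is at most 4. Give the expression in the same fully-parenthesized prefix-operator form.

(~ (b & c))   [cost 4]

1. [and_true →] ((b & 1) & 1)  →  (b & 1);  E = ((~ (((b & 1) & c) | (b & c))) | (~ (((b & 1) & c) | (b & c))))
2. [or_idem →] ((~ (((b & 1) & c) | (b & c))) | (~ (((b & 1) & c) | (b & c))))  →  (~ (((b & 1) & c) | (b & c)))
3. [and_true →] (b & 1)  →  b;  E = (~ ((b & c) | (b & c)))
4. [or_idem →] ((b & c) | (b & c))  →  (b & c);  cost 4 ≤ 4, done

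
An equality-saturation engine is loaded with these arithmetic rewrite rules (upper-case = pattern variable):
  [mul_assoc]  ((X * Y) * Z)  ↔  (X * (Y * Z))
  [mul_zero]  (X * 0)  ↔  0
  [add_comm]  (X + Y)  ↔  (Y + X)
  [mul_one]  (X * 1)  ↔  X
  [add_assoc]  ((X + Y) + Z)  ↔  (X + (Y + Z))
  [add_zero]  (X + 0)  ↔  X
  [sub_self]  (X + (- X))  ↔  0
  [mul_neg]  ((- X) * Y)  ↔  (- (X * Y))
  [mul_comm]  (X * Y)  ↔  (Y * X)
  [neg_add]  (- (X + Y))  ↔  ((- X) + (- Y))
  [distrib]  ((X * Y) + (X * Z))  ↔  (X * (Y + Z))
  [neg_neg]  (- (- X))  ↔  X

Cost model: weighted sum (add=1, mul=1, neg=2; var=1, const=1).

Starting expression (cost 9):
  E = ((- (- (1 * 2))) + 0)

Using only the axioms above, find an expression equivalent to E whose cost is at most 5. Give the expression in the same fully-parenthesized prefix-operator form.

(- (- 2))   [cost 5]

(1) (1 * 2)  =[mul_comm →]=  (2 * 1)    ⊢ ((- (- (2 * 1))) + 0)
(2) ((- (- (2 * 1))) + 0)  =[add_zero →]=  (- (- (2 * 1)))
(3) (2 * 1)  =[mul_one →]=  2    ⊢ cost 5, within 5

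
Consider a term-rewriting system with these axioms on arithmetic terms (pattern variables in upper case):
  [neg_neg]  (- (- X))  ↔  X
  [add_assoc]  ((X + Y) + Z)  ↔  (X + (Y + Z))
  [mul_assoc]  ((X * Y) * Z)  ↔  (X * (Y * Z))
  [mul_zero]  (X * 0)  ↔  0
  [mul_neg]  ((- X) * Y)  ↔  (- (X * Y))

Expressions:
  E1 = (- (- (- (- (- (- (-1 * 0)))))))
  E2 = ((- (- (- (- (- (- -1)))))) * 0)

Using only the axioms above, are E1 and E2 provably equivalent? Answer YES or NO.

YES

step 1: neg_neg (→) rewrites (- (- (- (- (-1 * 0))))) into (- (- (-1 * 0))), now (- (- (- (- (-1 * 0)))))
step 2: neg_neg (→) rewrites (- (- (- (-1 * 0)))) into (- (-1 * 0)), now (- (- (-1 * 0)))
step 3: neg_neg (→) rewrites (- (- (-1 * 0))) into (-1 * 0)
step 4: neg_neg (←) rewrites -1 into (- (- -1)), now ((- (- -1)) * 0)
step 5: neg_neg (←) rewrites (- -1) into (- (- (- -1))), now ((- (- (- (- -1)))) * 0)
step 6: neg_neg (←) rewrites (- (- (- (- -1)))) into (- (- (- (- (- (- -1)))))), which is E2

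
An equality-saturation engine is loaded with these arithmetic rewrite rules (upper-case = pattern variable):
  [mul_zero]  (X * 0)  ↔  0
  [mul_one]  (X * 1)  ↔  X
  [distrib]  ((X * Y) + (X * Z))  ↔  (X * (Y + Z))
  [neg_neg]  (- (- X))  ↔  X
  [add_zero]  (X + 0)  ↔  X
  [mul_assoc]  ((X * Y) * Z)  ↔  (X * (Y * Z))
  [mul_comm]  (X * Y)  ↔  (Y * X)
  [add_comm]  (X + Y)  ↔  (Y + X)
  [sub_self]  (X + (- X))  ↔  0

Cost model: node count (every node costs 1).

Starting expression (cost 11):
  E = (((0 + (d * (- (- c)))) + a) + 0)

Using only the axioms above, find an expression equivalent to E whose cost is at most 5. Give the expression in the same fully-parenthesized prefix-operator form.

((d * c) + a)   [cost 5]

(1) (- (- c))  =[neg_neg →]=  c    ⊢ (((0 + (d * c)) + a) + 0)
(2) (0 + (d * c))  =[add_comm →]=  ((d * c) + 0)    ⊢ ((((d * c) + 0) + a) + 0)
(3) ((((d * c) + 0) + a) + 0)  =[add_zero →]=  (((d * c) + 0) + a)
(4) ((d * c) + 0)  =[add_zero →]=  (d * c)    ⊢ cost 5, within 5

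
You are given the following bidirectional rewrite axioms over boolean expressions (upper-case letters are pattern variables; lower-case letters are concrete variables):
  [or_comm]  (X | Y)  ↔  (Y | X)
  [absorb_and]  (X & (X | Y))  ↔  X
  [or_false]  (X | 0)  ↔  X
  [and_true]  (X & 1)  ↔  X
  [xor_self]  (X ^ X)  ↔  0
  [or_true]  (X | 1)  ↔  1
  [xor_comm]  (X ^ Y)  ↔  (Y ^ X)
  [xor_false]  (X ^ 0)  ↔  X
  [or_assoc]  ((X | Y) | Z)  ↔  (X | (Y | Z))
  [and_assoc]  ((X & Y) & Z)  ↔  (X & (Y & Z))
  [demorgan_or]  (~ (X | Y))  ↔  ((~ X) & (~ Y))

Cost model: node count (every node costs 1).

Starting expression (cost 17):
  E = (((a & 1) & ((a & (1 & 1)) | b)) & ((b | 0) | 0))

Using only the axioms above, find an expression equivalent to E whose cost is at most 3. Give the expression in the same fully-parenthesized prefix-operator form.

(1) (1 & 1)  =[and_true →]=  1    ⊢ (((a & 1) & ((a & 1) | b)) & ((b | 0) | 0))
(2) ((a & 1) & ((a & 1) | b))  =[absorb_and →]=  (a & 1)    ⊢ ((a & 1) & ((b | 0) | 0))
(3) (b | 0)  =[or_false →]=  b    ⊢ ((a & 1) & (b | 0))
(4) (a & 1)  =[and_true →]=  a    ⊢ (a & (b | 0))
(5) (b | 0)  =[or_false →]=  b    ⊢ cost 3, within 3

(a & b)   [cost 3]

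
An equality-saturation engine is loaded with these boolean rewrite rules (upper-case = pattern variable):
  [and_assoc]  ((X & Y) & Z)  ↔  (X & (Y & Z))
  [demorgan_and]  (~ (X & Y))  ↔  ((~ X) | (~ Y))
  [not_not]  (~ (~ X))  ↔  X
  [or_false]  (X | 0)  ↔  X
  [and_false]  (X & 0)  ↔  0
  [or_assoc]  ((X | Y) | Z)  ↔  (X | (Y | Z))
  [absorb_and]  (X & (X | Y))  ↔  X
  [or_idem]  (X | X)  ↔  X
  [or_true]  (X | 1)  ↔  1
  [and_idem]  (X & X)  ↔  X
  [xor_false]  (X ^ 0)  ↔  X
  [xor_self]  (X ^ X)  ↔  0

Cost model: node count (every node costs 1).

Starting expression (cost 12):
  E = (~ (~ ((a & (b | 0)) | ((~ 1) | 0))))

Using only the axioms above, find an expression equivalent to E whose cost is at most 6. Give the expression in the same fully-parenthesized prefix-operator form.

((a & b) | (~ 1))   [cost 6]

step 1: or_false (→) rewrites ((~ 1) | 0) into (~ 1), now (~ (~ ((a & (b | 0)) | (~ 1))))
step 2: not_not (→) rewrites (~ (~ ((a & (b | 0)) | (~ 1)))) into ((a & (b | 0)) | (~ 1))
step 3: or_false (→) rewrites (b | 0) into b, reaching cost 6 (bound 6)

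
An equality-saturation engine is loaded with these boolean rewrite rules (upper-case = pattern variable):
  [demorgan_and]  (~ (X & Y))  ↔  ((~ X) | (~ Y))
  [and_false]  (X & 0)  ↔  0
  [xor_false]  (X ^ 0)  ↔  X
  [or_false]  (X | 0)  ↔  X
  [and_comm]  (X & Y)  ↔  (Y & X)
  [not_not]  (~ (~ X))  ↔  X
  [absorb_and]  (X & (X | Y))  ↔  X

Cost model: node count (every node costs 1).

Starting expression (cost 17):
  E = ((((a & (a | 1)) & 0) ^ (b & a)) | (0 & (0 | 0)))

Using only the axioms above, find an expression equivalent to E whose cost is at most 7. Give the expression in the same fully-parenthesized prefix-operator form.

step 1: absorb_and (→) rewrites (0 & (0 | 0)) into 0, now ((((a & (a | 1)) & 0) ^ (b & a)) | 0)
step 2: absorb_and (→) rewrites (a & (a | 1)) into a, now (((a & 0) ^ (b & a)) | 0)
step 3: or_false (→) rewrites (((a & 0) ^ (b & a)) | 0) into ((a & 0) ^ (b & a)), reaching cost 7 (bound 7)

((a & 0) ^ (b & a))   [cost 7]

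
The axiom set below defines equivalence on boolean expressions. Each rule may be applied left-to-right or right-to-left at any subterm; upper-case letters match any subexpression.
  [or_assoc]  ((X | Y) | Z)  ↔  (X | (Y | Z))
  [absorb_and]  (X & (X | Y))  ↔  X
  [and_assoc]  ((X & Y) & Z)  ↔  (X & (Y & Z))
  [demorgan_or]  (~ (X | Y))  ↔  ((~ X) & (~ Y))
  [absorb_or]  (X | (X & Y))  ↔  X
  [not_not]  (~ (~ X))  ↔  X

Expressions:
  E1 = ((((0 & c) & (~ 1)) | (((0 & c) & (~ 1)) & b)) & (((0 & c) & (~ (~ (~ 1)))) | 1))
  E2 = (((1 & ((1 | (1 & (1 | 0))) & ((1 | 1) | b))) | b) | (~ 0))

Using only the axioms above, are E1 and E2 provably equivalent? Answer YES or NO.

NO

All listed rules preserve value, hence provable equivalence implies equal values everywhere; look for a separating assignment.
b=0, c=0 gives E1 ↦ 0, E2 ↦ 1; values differ ⇒ not provably equivalent.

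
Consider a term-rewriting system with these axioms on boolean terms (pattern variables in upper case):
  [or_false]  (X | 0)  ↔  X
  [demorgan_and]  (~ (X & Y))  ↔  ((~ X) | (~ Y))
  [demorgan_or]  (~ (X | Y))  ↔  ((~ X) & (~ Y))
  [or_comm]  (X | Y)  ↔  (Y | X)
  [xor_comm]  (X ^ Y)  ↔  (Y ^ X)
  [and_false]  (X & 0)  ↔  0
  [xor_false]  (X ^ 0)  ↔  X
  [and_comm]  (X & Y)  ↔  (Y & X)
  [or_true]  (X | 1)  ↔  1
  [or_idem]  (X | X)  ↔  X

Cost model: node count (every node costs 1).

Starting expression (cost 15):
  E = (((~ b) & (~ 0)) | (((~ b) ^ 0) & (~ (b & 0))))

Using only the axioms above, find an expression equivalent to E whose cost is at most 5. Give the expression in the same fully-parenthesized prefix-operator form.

((~ b) & (~ 0))   [cost 5]

(1) (b & 0)  =[and_false →]=  0    ⊢ (((~ b) & (~ 0)) | (((~ b) ^ 0) & (~ 0)))
(2) ((~ b) ^ 0)  =[xor_false →]=  (~ b)    ⊢ (((~ b) & (~ 0)) | ((~ b) & (~ 0)))
(3) (((~ b) & (~ 0)) | ((~ b) & (~ 0)))  =[or_idem →]=  ((~ b) & (~ 0))    ⊢ cost 5, within 5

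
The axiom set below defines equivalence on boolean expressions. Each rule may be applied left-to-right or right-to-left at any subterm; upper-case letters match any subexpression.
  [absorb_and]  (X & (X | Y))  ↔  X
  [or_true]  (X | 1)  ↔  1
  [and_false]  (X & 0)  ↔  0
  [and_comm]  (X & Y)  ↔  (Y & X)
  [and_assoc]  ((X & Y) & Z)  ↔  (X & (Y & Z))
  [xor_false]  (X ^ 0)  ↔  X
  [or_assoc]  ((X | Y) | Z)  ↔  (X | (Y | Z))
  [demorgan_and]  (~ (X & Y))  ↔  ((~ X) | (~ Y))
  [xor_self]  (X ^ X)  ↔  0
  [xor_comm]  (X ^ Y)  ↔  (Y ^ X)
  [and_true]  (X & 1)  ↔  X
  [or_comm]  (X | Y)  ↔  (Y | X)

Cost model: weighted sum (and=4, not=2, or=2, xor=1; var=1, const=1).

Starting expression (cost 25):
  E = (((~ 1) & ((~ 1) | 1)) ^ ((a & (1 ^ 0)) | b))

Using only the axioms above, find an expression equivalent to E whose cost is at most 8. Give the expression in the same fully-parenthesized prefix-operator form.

1. [absorb_and →] ((~ 1) & ((~ 1) | 1))  →  (~ 1);  E = ((~ 1) ^ ((a & (1 ^ 0)) | b))
2. [xor_false →] (1 ^ 0)  →  1;  E = ((~ 1) ^ ((a & 1) | b))
3. [and_true →] (a & 1)  →  a;  cost 8 ≤ 8, done

((~ 1) ^ (a | b))   [cost 8]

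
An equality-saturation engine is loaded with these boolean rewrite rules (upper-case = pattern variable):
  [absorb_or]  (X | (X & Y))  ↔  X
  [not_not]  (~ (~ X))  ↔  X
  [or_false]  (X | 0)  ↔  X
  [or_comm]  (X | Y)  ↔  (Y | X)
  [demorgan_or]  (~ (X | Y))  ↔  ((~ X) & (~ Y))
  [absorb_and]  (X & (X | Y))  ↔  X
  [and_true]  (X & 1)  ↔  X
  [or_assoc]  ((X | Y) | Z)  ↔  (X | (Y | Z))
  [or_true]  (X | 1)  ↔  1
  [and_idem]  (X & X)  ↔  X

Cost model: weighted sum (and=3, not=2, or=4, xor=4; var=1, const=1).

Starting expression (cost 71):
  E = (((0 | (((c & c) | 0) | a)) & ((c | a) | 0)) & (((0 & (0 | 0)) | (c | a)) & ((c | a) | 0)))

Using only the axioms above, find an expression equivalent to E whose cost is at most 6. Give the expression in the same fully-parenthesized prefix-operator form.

step 1: or_false (→) rewrites ((c & c) | 0) into (c & c), now (((0 | ((c & c) | a)) & ((c | a) | 0)) & (((0 & (0 | 0)) | (c | a)) & ((c | a) | 0)))
step 2: absorb_and (→) rewrites (0 & (0 | 0)) into 0, now (((0 | ((c & c) | a)) & ((c | a) | 0)) & ((0 | (c | a)) & ((c | a) | 0)))
step 3: and_idem (→) rewrites (c & c) into c, now (((0 | (c | a)) & ((c | a) | 0)) & ((0 | (c | a)) & ((c | a) | 0)))
step 4: and_idem (→) rewrites (((0 | (c | a)) & ((c | a) | 0)) & ((0 | (c | a)) & ((c | a) | 0))) into ((0 | (c | a)) & ((c | a) | 0))
step 5: or_comm (→) rewrites (0 | (c | a)) into ((c | a) | 0), now (((c | a) | 0) & ((c | a) | 0))
step 6: and_idem (→) rewrites (((c | a) | 0) & ((c | a) | 0)) into ((c | a) | 0)
step 7: or_false (→) rewrites ((c | a) | 0) into (c | a), reaching cost 6 (bound 6)

(c | a)   [cost 6]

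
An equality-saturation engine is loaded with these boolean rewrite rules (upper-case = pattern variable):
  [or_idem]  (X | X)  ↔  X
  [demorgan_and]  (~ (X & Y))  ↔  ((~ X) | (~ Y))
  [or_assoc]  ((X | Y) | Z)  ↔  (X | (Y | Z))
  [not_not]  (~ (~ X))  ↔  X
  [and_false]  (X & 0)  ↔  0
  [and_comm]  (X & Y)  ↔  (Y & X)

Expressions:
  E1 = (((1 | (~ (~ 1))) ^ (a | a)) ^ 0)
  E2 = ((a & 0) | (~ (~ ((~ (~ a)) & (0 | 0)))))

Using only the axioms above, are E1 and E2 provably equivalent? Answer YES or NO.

The axioms are sound identities: if E1 ↔* E2 then E1 and E2 evaluate identically under any assignment.
Under a=0: E1 evaluates to 1, E2 to 0. Distinct ⇒ no rewrite sequence connects them.

NO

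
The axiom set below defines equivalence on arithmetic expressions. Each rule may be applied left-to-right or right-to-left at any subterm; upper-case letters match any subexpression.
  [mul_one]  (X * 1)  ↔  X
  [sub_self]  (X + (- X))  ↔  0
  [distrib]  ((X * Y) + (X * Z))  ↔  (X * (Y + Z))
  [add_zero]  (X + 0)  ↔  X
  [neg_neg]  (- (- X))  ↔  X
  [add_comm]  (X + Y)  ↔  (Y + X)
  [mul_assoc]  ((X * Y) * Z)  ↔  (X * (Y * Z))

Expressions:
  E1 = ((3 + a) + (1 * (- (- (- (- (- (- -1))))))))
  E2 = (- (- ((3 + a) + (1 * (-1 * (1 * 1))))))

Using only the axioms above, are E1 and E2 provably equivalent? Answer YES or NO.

step 1: neg_neg (→) rewrites (- (- -1)) into -1, now ((3 + a) + (1 * (- (- (- (- -1))))))
step 2: neg_neg (→) rewrites (- (- (- -1))) into (- -1), now ((3 + a) + (1 * (- (- -1))))
step 3: neg_neg (→) rewrites (- (- -1)) into -1, now ((3 + a) + (1 * -1))
step 4: mul_one (←) rewrites -1 into (-1 * 1), now ((3 + a) + (1 * (-1 * 1)))
step 5: mul_one (←) rewrites 1 into (1 * 1), now ((3 + a) + (1 * (-1 * (1 * 1))))
step 6: neg_neg (←) rewrites ((3 + a) + (1 * (-1 * (1 * 1)))) into (- (- ((3 + a) + (1 * (-1 * (1 * 1)))))), which is E2

YES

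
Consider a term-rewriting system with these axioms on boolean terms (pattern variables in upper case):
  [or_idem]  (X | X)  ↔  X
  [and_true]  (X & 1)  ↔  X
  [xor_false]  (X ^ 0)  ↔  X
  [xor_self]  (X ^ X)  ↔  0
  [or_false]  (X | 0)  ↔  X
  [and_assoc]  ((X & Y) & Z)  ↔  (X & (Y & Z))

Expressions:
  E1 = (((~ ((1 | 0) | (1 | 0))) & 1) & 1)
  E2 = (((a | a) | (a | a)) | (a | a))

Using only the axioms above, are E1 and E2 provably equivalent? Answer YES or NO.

Every axiom is a valid identity, so a rewrite proof would force E1 and E2 to agree under every assignment.
At a=1: E1 = 0 but E2 = 1; they differ, so no derivation exists.

NO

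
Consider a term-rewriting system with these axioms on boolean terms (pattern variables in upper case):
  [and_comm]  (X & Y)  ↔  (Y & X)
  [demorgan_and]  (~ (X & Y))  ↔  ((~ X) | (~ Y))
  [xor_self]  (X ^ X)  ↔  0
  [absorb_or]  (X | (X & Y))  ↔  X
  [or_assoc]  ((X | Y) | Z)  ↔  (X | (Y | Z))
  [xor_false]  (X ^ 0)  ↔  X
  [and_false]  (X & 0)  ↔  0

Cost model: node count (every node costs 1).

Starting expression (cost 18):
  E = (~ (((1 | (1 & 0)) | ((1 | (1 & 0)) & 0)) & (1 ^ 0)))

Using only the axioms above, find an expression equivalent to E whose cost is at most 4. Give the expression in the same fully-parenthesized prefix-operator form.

1. [absorb_or →] ((1 | (1 & 0)) | ((1 | (1 & 0)) & 0))  →  (1 | (1 & 0));  E = (~ ((1 | (1 & 0)) & (1 ^ 0)))
2. [xor_false →] (1 ^ 0)  →  1;  E = (~ ((1 | (1 & 0)) & 1))
3. [absorb_or →] (1 | (1 & 0))  →  1;  cost 4 ≤ 4, done

(~ (1 & 1))   [cost 4]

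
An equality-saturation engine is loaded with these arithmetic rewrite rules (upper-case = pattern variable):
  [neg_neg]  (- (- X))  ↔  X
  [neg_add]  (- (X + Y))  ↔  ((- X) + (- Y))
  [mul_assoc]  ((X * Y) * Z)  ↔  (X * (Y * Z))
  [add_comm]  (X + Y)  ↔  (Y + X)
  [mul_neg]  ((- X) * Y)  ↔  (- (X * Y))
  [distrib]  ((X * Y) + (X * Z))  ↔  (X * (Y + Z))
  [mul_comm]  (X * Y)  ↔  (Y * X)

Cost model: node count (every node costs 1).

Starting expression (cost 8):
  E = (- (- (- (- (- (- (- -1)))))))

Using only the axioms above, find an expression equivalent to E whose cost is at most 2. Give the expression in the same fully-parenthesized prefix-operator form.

(- -1)   [cost 2]

1. [neg_neg →] (- (- (- (- (- -1)))))  →  (- (- (- -1)));  E = (- (- (- (- (- -1)))))
2. [neg_neg →] (- (- (- (- -1))))  →  (- (- -1));  E = (- (- (- -1)))
3. [neg_neg →] (- (- (- -1)))  →  (- -1);  cost 2 ≤ 2, done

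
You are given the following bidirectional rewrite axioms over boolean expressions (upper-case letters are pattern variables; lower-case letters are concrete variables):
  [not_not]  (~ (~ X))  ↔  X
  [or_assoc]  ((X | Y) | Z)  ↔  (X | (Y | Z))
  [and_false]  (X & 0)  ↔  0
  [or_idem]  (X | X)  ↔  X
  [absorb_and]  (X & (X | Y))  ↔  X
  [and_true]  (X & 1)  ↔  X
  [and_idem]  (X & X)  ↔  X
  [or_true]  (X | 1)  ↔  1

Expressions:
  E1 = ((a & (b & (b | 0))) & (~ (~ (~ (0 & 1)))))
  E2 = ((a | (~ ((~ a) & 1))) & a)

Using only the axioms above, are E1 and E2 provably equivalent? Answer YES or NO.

NO

The axioms are sound identities: if E1 ↔* E2 then E1 and E2 evaluate identically under any assignment.
Under a=1, b=0: E1 evaluates to 0, E2 to 1. Distinct ⇒ no rewrite sequence connects them.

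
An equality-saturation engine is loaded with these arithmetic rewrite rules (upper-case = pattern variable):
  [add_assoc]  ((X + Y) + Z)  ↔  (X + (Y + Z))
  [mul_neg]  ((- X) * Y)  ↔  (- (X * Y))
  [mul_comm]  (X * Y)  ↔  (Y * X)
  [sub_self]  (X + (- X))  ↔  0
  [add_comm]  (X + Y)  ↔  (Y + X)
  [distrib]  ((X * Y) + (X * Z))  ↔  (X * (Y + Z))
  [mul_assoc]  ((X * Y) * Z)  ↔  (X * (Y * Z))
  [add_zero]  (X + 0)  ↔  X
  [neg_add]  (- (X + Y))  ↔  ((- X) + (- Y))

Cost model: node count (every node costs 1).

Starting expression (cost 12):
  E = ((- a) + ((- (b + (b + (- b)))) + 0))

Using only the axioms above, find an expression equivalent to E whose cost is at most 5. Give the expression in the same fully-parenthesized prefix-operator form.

(1) (b + (- b))  =[sub_self →]=  0    ⊢ ((- a) + ((- (b + 0)) + 0))
(2) (b + 0)  =[add_zero →]=  b    ⊢ ((- a) + ((- b) + 0))
(3) ((- b) + 0)  =[add_zero →]=  (- b)    ⊢ cost 5, within 5

((- a) + (- b))   [cost 5]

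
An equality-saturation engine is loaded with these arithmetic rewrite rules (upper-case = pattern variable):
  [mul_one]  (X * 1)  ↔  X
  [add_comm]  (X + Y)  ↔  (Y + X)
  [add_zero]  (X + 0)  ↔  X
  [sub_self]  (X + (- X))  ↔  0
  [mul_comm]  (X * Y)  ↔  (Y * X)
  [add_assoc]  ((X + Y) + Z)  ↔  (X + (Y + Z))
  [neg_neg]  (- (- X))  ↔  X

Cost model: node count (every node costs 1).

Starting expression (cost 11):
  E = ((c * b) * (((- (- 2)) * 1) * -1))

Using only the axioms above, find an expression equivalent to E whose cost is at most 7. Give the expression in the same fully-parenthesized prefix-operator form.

1. [neg_neg →] (- (- 2))  →  2;  E = ((c * b) * ((2 * 1) * -1))
2. [mul_comm →] ((2 * 1) * -1)  →  (-1 * (2 * 1));  E = ((c * b) * (-1 * (2 * 1)))
3. [mul_one →] (2 * 1)  →  2;  cost 7 ≤ 7, done

((c * b) * (-1 * 2))   [cost 7]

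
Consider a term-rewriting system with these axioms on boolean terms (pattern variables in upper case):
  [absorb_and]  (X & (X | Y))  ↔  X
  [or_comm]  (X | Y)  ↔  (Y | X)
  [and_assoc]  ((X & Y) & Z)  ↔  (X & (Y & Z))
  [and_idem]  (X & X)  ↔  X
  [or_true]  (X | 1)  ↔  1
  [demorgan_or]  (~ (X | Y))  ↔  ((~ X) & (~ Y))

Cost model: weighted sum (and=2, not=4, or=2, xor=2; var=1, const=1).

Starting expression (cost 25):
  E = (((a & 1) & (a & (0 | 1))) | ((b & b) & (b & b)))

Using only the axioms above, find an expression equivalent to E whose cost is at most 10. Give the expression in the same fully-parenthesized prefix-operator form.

((a & 1) | (b & b))   [cost 10]

1. [or_true →] (0 | 1)  →  1;  E = (((a & 1) & (a & 1)) | ((b & b) & (b & b)))
2. [and_idem →] ((b & b) & (b & b))  →  (b & b);  E = (((a & 1) & (a & 1)) | (b & b))
3. [and_idem →] ((a & 1) & (a & 1))  →  (a & 1);  cost 10 ≤ 10, done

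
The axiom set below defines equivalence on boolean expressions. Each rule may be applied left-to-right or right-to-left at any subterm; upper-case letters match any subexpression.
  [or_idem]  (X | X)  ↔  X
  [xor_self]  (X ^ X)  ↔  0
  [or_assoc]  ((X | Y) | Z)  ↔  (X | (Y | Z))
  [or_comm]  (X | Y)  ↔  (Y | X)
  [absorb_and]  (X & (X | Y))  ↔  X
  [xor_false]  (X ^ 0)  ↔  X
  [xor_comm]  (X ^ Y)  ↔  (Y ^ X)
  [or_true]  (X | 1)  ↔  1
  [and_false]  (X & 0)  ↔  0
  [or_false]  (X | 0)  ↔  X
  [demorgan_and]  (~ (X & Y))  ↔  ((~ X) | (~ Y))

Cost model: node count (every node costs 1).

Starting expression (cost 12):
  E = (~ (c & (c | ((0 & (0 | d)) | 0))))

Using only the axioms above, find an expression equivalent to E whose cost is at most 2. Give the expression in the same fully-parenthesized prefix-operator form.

(~ c)   [cost 2]

(1) (0 & (0 | d))  =[absorb_and →]=  0    ⊢ (~ (c & (c | (0 | 0))))
(2) (0 | 0)  =[or_false →]=  0    ⊢ (~ (c & (c | 0)))
(3) (c & (c | 0))  =[absorb_and →]=  c    ⊢ cost 2, within 2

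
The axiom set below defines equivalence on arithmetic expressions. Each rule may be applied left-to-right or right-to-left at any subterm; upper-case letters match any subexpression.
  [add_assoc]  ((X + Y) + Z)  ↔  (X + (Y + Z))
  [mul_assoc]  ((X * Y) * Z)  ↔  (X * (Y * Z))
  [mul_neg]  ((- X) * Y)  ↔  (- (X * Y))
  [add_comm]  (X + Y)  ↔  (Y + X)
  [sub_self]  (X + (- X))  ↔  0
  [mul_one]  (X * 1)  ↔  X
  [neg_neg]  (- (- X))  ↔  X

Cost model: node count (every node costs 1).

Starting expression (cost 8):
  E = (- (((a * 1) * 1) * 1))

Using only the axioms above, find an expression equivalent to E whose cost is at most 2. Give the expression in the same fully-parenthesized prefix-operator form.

(- a)   [cost 2]

(1) (((a * 1) * 1) * 1)  =[mul_one →]=  ((a * 1) * 1)    ⊢ (- ((a * 1) * 1))
(2) ((a * 1) * 1)  =[mul_one →]=  (a * 1)    ⊢ (- (a * 1))
(3) (a * 1)  =[mul_one →]=  a    ⊢ cost 2, within 2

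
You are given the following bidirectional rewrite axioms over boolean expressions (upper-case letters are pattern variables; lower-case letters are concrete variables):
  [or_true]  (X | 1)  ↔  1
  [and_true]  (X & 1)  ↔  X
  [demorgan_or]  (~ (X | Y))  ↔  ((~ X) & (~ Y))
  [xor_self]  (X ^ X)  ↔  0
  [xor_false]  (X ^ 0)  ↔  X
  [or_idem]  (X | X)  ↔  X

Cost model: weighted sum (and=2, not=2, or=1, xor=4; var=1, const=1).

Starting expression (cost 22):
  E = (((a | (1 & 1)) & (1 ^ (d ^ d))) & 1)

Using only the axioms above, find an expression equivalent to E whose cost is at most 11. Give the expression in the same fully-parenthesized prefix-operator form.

((a | 1) & (1 ^ 0))   [cost 11]

1. [and_true →] (((a | (1 & 1)) & (1 ^ (d ^ d))) & 1)  →  ((a | (1 & 1)) & (1 ^ (d ^ d)))
2. [xor_self →] (d ^ d)  →  0;  E = ((a | (1 & 1)) & (1 ^ 0))
3. [and_true →] (1 & 1)  →  1;  cost 11 ≤ 11, done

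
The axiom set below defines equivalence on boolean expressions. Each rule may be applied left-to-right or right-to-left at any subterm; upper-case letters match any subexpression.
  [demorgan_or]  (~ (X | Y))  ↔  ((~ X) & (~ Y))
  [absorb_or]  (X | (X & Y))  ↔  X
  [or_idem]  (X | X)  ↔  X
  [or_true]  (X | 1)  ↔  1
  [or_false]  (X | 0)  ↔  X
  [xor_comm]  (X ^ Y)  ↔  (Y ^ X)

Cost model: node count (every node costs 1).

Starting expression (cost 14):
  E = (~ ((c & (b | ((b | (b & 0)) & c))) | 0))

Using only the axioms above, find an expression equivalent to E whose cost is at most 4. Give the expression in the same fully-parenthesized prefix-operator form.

(~ (c & b))   [cost 4]

(1) (b | (b & 0))  =[absorb_or →]=  b    ⊢ (~ ((c & (b | (b & c))) | 0))
(2) ((c & (b | (b & c))) | 0)  =[or_false →]=  (c & (b | (b & c)))    ⊢ (~ (c & (b | (b & c))))
(3) (b | (b & c))  =[absorb_or →]=  b    ⊢ cost 4, within 4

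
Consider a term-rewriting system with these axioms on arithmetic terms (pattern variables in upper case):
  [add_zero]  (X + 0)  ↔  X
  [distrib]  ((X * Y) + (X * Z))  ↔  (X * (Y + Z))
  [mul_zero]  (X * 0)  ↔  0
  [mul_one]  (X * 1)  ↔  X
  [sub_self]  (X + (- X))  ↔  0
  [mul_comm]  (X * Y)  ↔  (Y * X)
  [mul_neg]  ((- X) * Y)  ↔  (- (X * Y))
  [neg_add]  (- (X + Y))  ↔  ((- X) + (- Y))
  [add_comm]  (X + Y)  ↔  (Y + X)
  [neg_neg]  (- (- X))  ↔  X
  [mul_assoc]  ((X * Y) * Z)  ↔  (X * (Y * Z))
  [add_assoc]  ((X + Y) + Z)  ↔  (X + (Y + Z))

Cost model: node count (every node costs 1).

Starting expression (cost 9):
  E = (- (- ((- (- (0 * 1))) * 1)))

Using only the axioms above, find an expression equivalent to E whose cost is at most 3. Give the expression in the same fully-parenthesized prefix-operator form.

(0 * 1)   [cost 3]

(1) (- (- (0 * 1)))  =[neg_neg →]=  (0 * 1)    ⊢ (- (- ((0 * 1) * 1)))
(2) (0 * 1)  =[mul_one →]=  0    ⊢ (- (- (0 * 1)))
(3) (- (- (0 * 1)))  =[neg_neg →]=  (0 * 1)    ⊢ cost 3, within 3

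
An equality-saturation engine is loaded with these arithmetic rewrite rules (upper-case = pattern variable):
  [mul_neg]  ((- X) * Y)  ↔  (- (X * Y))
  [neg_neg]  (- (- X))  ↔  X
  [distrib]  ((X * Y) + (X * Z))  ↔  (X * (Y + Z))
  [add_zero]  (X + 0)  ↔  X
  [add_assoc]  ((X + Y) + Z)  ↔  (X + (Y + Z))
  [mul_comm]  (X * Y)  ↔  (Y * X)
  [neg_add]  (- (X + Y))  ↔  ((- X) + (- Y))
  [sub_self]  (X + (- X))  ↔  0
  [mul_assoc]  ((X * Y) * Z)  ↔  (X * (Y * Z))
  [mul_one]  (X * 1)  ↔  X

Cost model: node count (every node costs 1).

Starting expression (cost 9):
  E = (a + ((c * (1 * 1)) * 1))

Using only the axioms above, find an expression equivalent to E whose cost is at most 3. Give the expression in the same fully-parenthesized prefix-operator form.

(a + c)   [cost 3]

1. [mul_one →] ((c * (1 * 1)) * 1)  →  (c * (1 * 1));  E = (a + (c * (1 * 1)))
2. [mul_one →] (1 * 1)  →  1;  E = (a + (c * 1))
3. [mul_one →] (c * 1)  →  c;  cost 3 ≤ 3, done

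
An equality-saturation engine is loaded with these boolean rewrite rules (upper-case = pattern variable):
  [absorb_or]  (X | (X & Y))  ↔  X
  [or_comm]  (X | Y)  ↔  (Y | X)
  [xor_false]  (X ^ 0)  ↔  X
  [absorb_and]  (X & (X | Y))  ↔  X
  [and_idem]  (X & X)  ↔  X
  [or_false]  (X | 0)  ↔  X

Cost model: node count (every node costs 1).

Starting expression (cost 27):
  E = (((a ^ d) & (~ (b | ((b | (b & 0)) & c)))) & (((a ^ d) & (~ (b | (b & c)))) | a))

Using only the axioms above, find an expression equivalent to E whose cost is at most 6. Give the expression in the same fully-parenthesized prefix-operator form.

(1) (b | (b & 0))  =[absorb_or →]=  b    ⊢ (((a ^ d) & (~ (b | (b & c)))) & (((a ^ d) & (~ (b | (b & c)))) | a))
(2) (((a ^ d) & (~ (b | (b & c)))) & (((a ^ d) & (~ (b | (b & c)))) | a))  =[absorb_and →]=  ((a ^ d) & (~ (b | (b & c))))
(3) (b | (b & c))  =[absorb_or →]=  b    ⊢ cost 6, within 6

((a ^ d) & (~ b))   [cost 6]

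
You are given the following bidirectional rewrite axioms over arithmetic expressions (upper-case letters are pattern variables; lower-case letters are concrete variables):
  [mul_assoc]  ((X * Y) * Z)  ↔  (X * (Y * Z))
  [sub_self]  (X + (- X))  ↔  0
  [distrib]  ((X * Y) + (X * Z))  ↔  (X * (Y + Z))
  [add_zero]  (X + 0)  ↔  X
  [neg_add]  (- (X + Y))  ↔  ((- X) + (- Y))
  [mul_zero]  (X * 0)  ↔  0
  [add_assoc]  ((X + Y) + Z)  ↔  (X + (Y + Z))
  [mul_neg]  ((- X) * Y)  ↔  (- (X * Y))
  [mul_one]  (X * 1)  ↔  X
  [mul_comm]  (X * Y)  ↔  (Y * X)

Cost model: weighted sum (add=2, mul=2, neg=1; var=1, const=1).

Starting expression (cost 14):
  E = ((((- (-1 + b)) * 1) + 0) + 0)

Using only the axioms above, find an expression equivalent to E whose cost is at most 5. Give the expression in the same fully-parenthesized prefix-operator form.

1. [mul_one →] ((- (-1 + b)) * 1)  →  (- (-1 + b));  E = (((- (-1 + b)) + 0) + 0)
2. [add_zero →] ((- (-1 + b)) + 0)  →  (- (-1 + b));  E = ((- (-1 + b)) + 0)
3. [add_zero →] ((- (-1 + b)) + 0)  →  (- (-1 + b));  cost 5 ≤ 5, done

(- (-1 + b))   [cost 5]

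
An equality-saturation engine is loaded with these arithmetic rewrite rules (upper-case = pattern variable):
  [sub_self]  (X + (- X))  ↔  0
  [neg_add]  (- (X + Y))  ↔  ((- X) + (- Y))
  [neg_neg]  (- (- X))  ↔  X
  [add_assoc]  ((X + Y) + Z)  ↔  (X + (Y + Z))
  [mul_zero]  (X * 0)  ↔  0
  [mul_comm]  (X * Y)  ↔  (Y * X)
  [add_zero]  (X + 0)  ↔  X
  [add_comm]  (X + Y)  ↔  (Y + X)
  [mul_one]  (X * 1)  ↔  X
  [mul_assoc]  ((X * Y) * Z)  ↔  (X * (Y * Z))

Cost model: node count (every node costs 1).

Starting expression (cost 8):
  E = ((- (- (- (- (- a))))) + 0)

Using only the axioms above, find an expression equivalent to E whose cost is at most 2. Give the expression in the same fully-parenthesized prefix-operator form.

1. [add_zero →] ((- (- (- (- (- a))))) + 0)  →  (- (- (- (- (- a)))))
2. [neg_neg →] (- (- (- a)))  →  (- a);  E = (- (- (- a)))
3. [neg_neg →] (- (- a))  →  a;  cost 2 ≤ 2, done

(- a)   [cost 2]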